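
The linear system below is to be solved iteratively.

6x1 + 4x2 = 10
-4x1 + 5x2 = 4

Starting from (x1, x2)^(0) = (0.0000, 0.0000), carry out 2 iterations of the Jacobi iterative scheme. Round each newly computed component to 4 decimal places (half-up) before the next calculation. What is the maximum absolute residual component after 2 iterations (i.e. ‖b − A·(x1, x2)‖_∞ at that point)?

5.3334

Iteration 1:
  x1 = (10 - (4)·0.0000) / (6) = 1.6667
  x2 = (4 - (-4)·0.0000) / (5) = 0.8000
Iteration 2:
  x1 = (10 - (4)·0.8000) / (6) = 1.1333
  x2 = (4 - (-4)·1.6667) / (5) = 2.1334
Residual b − A·x = (-5.3334, -2.1338); ∞-norm = 5.3334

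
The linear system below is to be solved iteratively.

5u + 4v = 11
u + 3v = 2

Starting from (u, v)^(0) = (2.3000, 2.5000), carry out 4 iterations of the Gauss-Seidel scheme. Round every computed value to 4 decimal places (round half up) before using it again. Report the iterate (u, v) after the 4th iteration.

Iteration 1:
  u = (11 - (4)·2.5000) / (5) = 0.2000
  v = (2 - (1)·0.2000) / (3) = 0.6000
Iteration 2:
  u = (11 - (4)·0.6000) / (5) = 1.7200
  v = (2 - (1)·1.7200) / (3) = 0.0933
Iteration 3:
  u = (11 - (4)·0.0933) / (5) = 2.1254
  v = (2 - (1)·2.1254) / (3) = -0.0418
Iteration 4:
  u = (11 - (4)·-0.0418) / (5) = 2.2334
  v = (2 - (1)·2.2334) / (3) = -0.0778

(2.2334, -0.0778)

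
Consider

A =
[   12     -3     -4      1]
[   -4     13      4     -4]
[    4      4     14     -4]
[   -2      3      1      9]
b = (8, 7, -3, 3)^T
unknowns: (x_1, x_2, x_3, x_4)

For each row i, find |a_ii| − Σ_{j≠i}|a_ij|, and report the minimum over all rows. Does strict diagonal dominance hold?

1

row 1: |12| − (3+4+1) = 4
row 2: |13| − (4+4+4) = 1
row 3: |14| − (4+4+4) = 2
row 4: |9| − (2+3+1) = 3
minimum over rows = 1 → strictly diagonally dominant (convergence guaranteed)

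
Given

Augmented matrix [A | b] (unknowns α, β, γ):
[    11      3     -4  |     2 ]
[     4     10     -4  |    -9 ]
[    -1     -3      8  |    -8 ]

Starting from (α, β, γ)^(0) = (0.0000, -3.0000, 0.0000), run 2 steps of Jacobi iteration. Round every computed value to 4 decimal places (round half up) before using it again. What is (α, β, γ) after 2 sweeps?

(-0.3455, -2.1500, -1.2125)

Iteration 1:
  α = (2 - (3)·-3.0000 - (-4)·0.0000) / (11) = 1.0000
  β = (-9 - (4)·0.0000 - (-4)·0.0000) / (10) = -0.9000
  γ = (-8 - (-1)·0.0000 - (-3)·-3.0000) / (8) = -2.1250
Iteration 2:
  α = (2 - (3)·-0.9000 - (-4)·-2.1250) / (11) = -0.3455
  β = (-9 - (4)·1.0000 - (-4)·-2.1250) / (10) = -2.1500
  γ = (-8 - (-1)·1.0000 - (-3)·-0.9000) / (8) = -1.2125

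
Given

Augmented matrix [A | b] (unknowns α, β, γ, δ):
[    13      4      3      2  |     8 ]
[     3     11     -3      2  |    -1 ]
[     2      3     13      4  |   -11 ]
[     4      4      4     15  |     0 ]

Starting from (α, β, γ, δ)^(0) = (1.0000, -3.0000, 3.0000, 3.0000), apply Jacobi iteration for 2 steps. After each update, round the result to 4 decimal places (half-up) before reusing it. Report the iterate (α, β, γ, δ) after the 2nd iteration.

(0.9684, -0.4830, -0.8023, 0.2499)

Iteration 1:
  α = (8 - (4)·-3.0000 - (3)·3.0000 - (2)·3.0000) / (13) = 0.3846
  β = (-1 - (3)·1.0000 - (-3)·3.0000 - (2)·3.0000) / (11) = -0.0909
  γ = (-11 - (2)·1.0000 - (3)·-3.0000 - (4)·3.0000) / (13) = -1.2308
  δ = (0 - (4)·1.0000 - (4)·-3.0000 - (4)·3.0000) / (15) = -0.2667
Iteration 2:
  α = (8 - (4)·-0.0909 - (3)·-1.2308 - (2)·-0.2667) / (13) = 0.9684
  β = (-1 - (3)·0.3846 - (-3)·-1.2308 - (2)·-0.2667) / (11) = -0.4830
  γ = (-11 - (2)·0.3846 - (3)·-0.0909 - (4)·-0.2667) / (13) = -0.8023
  δ = (0 - (4)·0.3846 - (4)·-0.0909 - (4)·-1.2308) / (15) = 0.2499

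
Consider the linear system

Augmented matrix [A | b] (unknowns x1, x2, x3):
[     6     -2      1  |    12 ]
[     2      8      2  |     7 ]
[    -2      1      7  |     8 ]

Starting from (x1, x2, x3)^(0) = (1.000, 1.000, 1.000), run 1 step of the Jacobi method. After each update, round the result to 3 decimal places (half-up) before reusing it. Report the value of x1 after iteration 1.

Iteration 1:
  x1 = (12 - (-2)·1.000 - (1)·1.000) / (6) = 2.167
  x2 = (7 - (2)·1.000 - (2)·1.000) / (8) = 0.375
  x3 = (8 - (-2)·1.000 - (1)·1.000) / (7) = 1.286

2.167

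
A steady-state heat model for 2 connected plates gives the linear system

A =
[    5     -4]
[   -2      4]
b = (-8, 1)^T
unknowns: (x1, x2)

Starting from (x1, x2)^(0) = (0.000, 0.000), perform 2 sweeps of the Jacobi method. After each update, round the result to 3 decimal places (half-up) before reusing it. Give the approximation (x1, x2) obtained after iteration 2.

Iteration 1:
  x1 = (-8 - (-4)·0.000) / (5) = -1.600
  x2 = (1 - (-2)·0.000) / (4) = 0.250
Iteration 2:
  x1 = (-8 - (-4)·0.250) / (5) = -1.400
  x2 = (1 - (-2)·-1.600) / (4) = -0.550

(-1.400, -0.550)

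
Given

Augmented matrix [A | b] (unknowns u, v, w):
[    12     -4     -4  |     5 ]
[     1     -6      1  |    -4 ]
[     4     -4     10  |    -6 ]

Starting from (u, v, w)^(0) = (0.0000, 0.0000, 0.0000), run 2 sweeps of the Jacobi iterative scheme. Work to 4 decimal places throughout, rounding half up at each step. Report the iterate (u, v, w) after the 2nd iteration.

Iteration 1:
  u = (5 - (-4)·0.0000 - (-4)·0.0000) / (12) = 0.4167
  v = (-4 - (1)·0.0000 - (1)·0.0000) / (-6) = 0.6667
  w = (-6 - (4)·0.0000 - (-4)·0.0000) / (10) = -0.6000
Iteration 2:
  u = (5 - (-4)·0.6667 - (-4)·-0.6000) / (12) = 0.4389
  v = (-4 - (1)·0.4167 - (1)·-0.6000) / (-6) = 0.6361
  w = (-6 - (4)·0.4167 - (-4)·0.6667) / (10) = -0.5000

(0.4389, 0.6361, -0.5000)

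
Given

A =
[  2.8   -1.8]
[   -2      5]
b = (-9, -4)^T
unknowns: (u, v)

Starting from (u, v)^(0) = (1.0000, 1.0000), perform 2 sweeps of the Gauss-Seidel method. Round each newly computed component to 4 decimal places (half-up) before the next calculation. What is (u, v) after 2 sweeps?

Iteration 1:
  u = (-9 - (-1.8)·1.0000) / (2.8) = -2.5714
  v = (-4 - (-2)·-2.5714) / (5) = -1.8286
Iteration 2:
  u = (-9 - (-1.8)·-1.8286) / (2.8) = -4.3898
  v = (-4 - (-2)·-4.3898) / (5) = -2.5559

(-4.3898, -2.5559)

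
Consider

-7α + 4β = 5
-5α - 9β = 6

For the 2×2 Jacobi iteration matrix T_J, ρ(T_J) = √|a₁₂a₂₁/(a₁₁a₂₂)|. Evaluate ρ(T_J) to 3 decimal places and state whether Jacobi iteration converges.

a₁₂a₂₁/(a₁₁a₂₂) = (4)·(-5) / ((-7)·(-9)) = -0.317460
ρ = √|-0.317460| = √0.317460 = 0.563
ρ < 1, so Jacobi converges

0.563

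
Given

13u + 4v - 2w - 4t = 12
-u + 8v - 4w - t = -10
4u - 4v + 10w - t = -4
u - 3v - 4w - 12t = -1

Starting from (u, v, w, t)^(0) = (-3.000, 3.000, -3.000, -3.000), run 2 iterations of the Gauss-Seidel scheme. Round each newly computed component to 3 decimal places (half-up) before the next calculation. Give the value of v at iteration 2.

Iteration 1:
  u = (12 - (4)·3.000 - (-2)·-3.000 - (-4)·-3.000) / (13) = -1.385
  v = (-10 - (-1)·-1.385 - (-4)·-3.000 - (-1)·-3.000) / (8) = -3.298
  w = (-4 - (4)·-1.385 - (-4)·-3.298 - (-1)·-3.000) / (10) = -1.465
  t = (-1 - (1)·-1.385 - (-3)·-3.298 - (-4)·-1.465) / (-12) = 1.281
Iteration 2:
  u = (12 - (4)·-3.298 - (-2)·-1.465 - (-4)·1.281) / (13) = 2.107
  v = (-10 - (-1)·2.107 - (-4)·-1.465 - (-1)·1.281) / (8) = -1.559
  w = (-4 - (4)·2.107 - (-4)·-1.559 - (-1)·1.281) / (10) = -1.738
  t = (-1 - (1)·2.107 - (-3)·-1.559 - (-4)·-1.738) / (-12) = 1.228

-1.559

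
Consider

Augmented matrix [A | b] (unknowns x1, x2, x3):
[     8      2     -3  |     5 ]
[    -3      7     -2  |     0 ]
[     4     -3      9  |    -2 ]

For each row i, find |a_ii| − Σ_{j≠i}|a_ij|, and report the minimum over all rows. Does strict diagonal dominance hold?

row 1: |8| − (2+3) = 3
row 2: |7| − (3+2) = 2
row 3: |9| − (4+3) = 2
minimum over rows = 2 → strictly diagonally dominant (convergence guaranteed)

2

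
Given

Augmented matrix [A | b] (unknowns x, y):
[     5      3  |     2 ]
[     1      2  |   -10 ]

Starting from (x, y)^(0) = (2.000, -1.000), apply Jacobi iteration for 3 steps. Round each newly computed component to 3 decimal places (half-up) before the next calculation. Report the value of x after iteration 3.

3.700

Iteration 1:
  x = (2 - (3)·-1.000) / (5) = 1.000
  y = (-10 - (1)·2.000) / (2) = -6.000
Iteration 2:
  x = (2 - (3)·-6.000) / (5) = 4.000
  y = (-10 - (1)·1.000) / (2) = -5.500
Iteration 3:
  x = (2 - (3)·-5.500) / (5) = 3.700
  y = (-10 - (1)·4.000) / (2) = -7.000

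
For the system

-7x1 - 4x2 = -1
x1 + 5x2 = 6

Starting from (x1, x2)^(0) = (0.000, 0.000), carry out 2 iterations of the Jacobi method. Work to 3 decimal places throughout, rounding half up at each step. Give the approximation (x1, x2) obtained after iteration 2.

(-0.543, 1.171)

Iteration 1:
  x1 = (-1 - (-4)·0.000) / (-7) = 0.143
  x2 = (6 - (1)·0.000) / (5) = 1.200
Iteration 2:
  x1 = (-1 - (-4)·1.200) / (-7) = -0.543
  x2 = (6 - (1)·0.143) / (5) = 1.171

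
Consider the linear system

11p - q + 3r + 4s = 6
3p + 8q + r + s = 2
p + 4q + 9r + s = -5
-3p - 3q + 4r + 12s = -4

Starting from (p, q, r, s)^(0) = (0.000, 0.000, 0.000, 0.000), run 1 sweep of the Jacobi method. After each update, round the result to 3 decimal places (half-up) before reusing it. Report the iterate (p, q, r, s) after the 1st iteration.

Iteration 1:
  p = (6 - (-1)·0.000 - (3)·0.000 - (4)·0.000) / (11) = 0.545
  q = (2 - (3)·0.000 - (1)·0.000 - (1)·0.000) / (8) = 0.250
  r = (-5 - (1)·0.000 - (4)·0.000 - (1)·0.000) / (9) = -0.556
  s = (-4 - (-3)·0.000 - (-3)·0.000 - (4)·0.000) / (12) = -0.333

(0.545, 0.250, -0.556, -0.333)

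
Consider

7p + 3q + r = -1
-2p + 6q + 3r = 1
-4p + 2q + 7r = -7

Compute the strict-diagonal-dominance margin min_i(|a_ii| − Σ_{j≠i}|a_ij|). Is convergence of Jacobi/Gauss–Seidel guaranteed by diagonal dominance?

1

row 1: |7| − (3+1) = 3
row 2: |6| − (2+3) = 1
row 3: |7| − (4+2) = 1
minimum over rows = 1 → strictly diagonally dominant (convergence guaranteed)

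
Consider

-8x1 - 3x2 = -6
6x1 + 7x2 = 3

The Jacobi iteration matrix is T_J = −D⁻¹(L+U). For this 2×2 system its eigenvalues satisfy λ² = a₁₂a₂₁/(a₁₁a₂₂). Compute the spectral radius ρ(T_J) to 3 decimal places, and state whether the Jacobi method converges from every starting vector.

0.567

a₁₂a₂₁/(a₁₁a₂₂) = (-3)·(6) / ((-8)·(7)) = 0.321429
ρ = √|0.321429| = √0.321429 = 0.567
ρ < 1, so Jacobi converges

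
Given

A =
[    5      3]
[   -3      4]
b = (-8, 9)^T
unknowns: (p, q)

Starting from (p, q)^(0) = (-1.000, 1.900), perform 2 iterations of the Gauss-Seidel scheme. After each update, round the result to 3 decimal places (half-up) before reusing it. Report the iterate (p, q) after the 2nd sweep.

Iteration 1:
  p = (-8 - (3)·1.900) / (5) = -2.740
  q = (9 - (-3)·-2.740) / (4) = 0.195
Iteration 2:
  p = (-8 - (3)·0.195) / (5) = -1.717
  q = (9 - (-3)·-1.717) / (4) = 0.962

(-1.717, 0.962)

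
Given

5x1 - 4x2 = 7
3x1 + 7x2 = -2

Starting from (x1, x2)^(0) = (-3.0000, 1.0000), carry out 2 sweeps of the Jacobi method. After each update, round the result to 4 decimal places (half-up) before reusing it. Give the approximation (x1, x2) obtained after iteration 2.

(2.2000, -1.2286)

Iteration 1:
  x1 = (7 - (-4)·1.0000) / (5) = 2.2000
  x2 = (-2 - (3)·-3.0000) / (7) = 1.0000
Iteration 2:
  x1 = (7 - (-4)·1.0000) / (5) = 2.2000
  x2 = (-2 - (3)·2.2000) / (7) = -1.2286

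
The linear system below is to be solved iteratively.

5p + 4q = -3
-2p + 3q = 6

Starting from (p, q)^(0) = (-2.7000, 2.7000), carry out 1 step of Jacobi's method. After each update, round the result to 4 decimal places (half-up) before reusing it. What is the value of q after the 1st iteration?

Iteration 1:
  p = (-3 - (4)·2.7000) / (5) = -2.7600
  q = (6 - (-2)·-2.7000) / (3) = 0.2000

0.2000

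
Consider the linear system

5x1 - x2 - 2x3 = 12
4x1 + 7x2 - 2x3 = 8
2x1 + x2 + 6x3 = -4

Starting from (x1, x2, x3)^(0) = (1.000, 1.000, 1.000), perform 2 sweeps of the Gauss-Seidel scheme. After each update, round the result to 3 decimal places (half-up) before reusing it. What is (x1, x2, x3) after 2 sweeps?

(1.695, -0.288, -1.184)

Iteration 1:
  x1 = (12 - (-1)·1.000 - (-2)·1.000) / (5) = 3.000
  x2 = (8 - (4)·3.000 - (-2)·1.000) / (7) = -0.286
  x3 = (-4 - (2)·3.000 - (1)·-0.286) / (6) = -1.619
Iteration 2:
  x1 = (12 - (-1)·-0.286 - (-2)·-1.619) / (5) = 1.695
  x2 = (8 - (4)·1.695 - (-2)·-1.619) / (7) = -0.288
  x3 = (-4 - (2)·1.695 - (1)·-0.288) / (6) = -1.184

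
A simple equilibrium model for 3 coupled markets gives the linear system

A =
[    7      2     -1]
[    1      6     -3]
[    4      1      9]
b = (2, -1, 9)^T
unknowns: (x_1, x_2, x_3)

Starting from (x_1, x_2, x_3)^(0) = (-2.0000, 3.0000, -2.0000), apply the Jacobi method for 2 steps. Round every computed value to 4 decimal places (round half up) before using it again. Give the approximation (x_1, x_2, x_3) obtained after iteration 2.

Iteration 1:
  x_1 = (2 - (2)·3.0000 - (-1)·-2.0000) / (7) = -0.8571
  x_2 = (-1 - (1)·-2.0000 - (-3)·-2.0000) / (6) = -0.8333
  x_3 = (9 - (4)·-2.0000 - (1)·3.0000) / (9) = 1.5556
Iteration 2:
  x_1 = (2 - (2)·-0.8333 - (-1)·1.5556) / (7) = 0.7460
  x_2 = (-1 - (1)·-0.8571 - (-3)·1.5556) / (6) = 0.7540
  x_3 = (9 - (4)·-0.8571 - (1)·-0.8333) / (9) = 1.4735

(0.7460, 0.7540, 1.4735)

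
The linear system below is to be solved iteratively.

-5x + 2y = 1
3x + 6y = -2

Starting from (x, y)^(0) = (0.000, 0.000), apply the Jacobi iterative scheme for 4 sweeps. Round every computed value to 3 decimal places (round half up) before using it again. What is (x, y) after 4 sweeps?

Iteration 1:
  x = (1 - (2)·0.000) / (-5) = -0.200
  y = (-2 - (3)·0.000) / (6) = -0.333
Iteration 2:
  x = (1 - (2)·-0.333) / (-5) = -0.333
  y = (-2 - (3)·-0.200) / (6) = -0.233
Iteration 3:
  x = (1 - (2)·-0.233) / (-5) = -0.293
  y = (-2 - (3)·-0.333) / (6) = -0.167
Iteration 4:
  x = (1 - (2)·-0.167) / (-5) = -0.267
  y = (-2 - (3)·-0.293) / (6) = -0.187

(-0.267, -0.187)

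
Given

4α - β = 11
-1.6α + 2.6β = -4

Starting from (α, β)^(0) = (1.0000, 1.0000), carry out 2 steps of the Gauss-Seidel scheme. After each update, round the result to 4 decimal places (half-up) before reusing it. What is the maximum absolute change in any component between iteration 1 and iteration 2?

Iteration 1:
  α = (11 - (-1)·1.0000) / (4) = 3.0000
  β = (-4 - (-1.6)·3.0000) / (2.6) = 0.3077
Iteration 2:
  α = (11 - (-1)·0.3077) / (4) = 2.8269
  β = (-4 - (-1.6)·2.8269) / (2.6) = 0.2012
Change: (-0.1731, -0.1065) → max |·| = 0.1731

0.1731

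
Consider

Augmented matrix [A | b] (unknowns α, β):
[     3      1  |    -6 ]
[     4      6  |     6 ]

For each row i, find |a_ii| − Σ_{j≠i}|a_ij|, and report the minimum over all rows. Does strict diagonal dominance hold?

row 1: |3| − (1) = 2
row 2: |6| − (4) = 2
minimum over rows = 2 → strictly diagonally dominant (convergence guaranteed)

2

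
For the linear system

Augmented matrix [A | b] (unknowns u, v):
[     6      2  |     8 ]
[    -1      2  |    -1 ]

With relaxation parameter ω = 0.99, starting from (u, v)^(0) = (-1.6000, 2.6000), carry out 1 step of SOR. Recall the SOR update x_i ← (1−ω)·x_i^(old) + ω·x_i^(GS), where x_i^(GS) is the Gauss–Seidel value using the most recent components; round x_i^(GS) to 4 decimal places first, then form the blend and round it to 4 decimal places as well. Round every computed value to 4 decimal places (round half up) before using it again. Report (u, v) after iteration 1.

(0.4460, -0.2482)

Iteration 1:
  u: GS value = (8 - (2)·2.6000) / (6) = 0.4667;  u ← (1−ω)·-1.6000 + ω·0.4667 = 0.4460
  v: GS value = (-1 - (-1)·0.4460) / (2) = -0.2770;  v ← (1−ω)·2.6000 + ω·-0.2770 = -0.2482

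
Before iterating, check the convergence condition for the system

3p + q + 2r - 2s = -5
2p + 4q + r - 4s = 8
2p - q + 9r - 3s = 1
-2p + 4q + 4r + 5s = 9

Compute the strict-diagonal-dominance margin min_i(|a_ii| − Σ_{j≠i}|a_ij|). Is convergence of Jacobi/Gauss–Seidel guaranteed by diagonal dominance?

row 1: |3| − (1+2+2) = -2
row 2: |4| − (2+1+4) = -3
row 3: |9| − (2+1+3) = 3
row 4: |5| − (2+4+4) = -5
minimum over rows = -5 → not strictly diagonally dominant

-5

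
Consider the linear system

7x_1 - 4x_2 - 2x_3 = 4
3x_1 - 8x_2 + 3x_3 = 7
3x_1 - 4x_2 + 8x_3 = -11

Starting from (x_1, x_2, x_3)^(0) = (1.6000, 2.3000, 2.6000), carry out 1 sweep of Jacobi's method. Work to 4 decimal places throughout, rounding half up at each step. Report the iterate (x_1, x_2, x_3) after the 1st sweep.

(2.6286, 0.7000, -0.8250)

Iteration 1:
  x_1 = (4 - (-4)·2.3000 - (-2)·2.6000) / (7) = 2.6286
  x_2 = (7 - (3)·1.6000 - (3)·2.6000) / (-8) = 0.7000
  x_3 = (-11 - (3)·1.6000 - (-4)·2.3000) / (8) = -0.8250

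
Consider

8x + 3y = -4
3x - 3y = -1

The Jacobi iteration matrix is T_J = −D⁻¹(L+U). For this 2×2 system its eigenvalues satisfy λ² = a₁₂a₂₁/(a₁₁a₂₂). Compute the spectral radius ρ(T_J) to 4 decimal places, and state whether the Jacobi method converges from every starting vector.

0.6124

a₁₂a₂₁/(a₁₁a₂₂) = (3)·(3) / ((8)·(-3)) = -0.375000
ρ = √|-0.375000| = √0.375000 = 0.6124
ρ < 1, so Jacobi converges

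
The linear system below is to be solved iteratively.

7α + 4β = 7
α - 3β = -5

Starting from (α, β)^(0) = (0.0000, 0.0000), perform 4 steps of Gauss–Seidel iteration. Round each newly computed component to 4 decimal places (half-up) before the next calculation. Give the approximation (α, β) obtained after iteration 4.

(0.0334, 1.6778)

Iteration 1:
  α = (7 - (4)·0.0000) / (7) = 1.0000
  β = (-5 - (1)·1.0000) / (-3) = 2.0000
Iteration 2:
  α = (7 - (4)·2.0000) / (7) = -0.1429
  β = (-5 - (1)·-0.1429) / (-3) = 1.6190
Iteration 3:
  α = (7 - (4)·1.6190) / (7) = 0.0749
  β = (-5 - (1)·0.0749) / (-3) = 1.6916
Iteration 4:
  α = (7 - (4)·1.6916) / (7) = 0.0334
  β = (-5 - (1)·0.0334) / (-3) = 1.6778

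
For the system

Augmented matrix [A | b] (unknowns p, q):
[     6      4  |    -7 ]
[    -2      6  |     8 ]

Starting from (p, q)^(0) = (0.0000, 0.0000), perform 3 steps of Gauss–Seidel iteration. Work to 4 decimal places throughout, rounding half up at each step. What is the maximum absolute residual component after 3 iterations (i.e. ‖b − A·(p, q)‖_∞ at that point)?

0.1864

Iteration 1:
  p = (-7 - (4)·0.0000) / (6) = -1.1667
  q = (8 - (-2)·-1.1667) / (6) = 0.9444
Iteration 2:
  p = (-7 - (4)·0.9444) / (6) = -1.7963
  q = (8 - (-2)·-1.7963) / (6) = 0.7346
Iteration 3:
  p = (-7 - (4)·0.7346) / (6) = -1.6564
  q = (8 - (-2)·-1.6564) / (6) = 0.7812
Residual b − A·x = (-0.1864, 0.0000); ∞-norm = 0.1864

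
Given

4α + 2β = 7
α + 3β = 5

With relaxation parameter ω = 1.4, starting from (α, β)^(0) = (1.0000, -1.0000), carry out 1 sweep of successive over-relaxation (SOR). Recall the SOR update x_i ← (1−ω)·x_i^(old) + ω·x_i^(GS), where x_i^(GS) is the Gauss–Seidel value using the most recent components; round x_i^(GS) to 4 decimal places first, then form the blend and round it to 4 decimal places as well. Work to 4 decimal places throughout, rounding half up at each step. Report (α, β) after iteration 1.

(2.7500, 1.4500)

Iteration 1:
  α: GS value = (7 - (2)·-1.0000) / (4) = 2.2500;  α ← (1−ω)·1.0000 + ω·2.2500 = 2.7500
  β: GS value = (5 - (1)·2.7500) / (3) = 0.7500;  β ← (1−ω)·-1.0000 + ω·0.7500 = 1.4500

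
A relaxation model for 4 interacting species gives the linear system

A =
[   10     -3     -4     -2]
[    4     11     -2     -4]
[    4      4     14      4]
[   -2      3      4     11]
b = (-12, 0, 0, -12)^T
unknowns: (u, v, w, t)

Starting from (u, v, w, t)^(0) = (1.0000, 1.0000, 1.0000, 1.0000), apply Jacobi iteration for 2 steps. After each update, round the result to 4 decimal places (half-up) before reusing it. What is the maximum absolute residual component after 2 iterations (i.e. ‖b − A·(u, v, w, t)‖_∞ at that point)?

11.3023

Iteration 1:
  u = (-12 - (-3)·1.0000 - (-4)·1.0000 - (-2)·1.0000) / (10) = -0.3000
  v = (0 - (4)·1.0000 - (-2)·1.0000 - (-4)·1.0000) / (11) = 0.1818
  w = (0 - (4)·1.0000 - (4)·1.0000 - (4)·1.0000) / (14) = -0.8571
  t = (-12 - (-2)·1.0000 - (3)·1.0000 - (4)·1.0000) / (11) = -1.5455
Iteration 2:
  u = (-12 - (-3)·0.1818 - (-4)·-0.8571 - (-2)·-1.5455) / (10) = -1.7974
  v = (0 - (4)·-0.3000 - (-2)·-0.8571 - (-4)·-1.5455) / (11) = -0.6087
  w = (0 - (4)·-0.3000 - (4)·0.1818 - (4)·-1.5455) / (14) = 0.4753
  t = (-12 - (-2)·-0.3000 - (3)·0.1818 - (4)·-0.8571) / (11) = -0.8834
Residual b − A·x = (4.2823, 11.3023, 6.5038, -5.9525); ∞-norm = 11.3023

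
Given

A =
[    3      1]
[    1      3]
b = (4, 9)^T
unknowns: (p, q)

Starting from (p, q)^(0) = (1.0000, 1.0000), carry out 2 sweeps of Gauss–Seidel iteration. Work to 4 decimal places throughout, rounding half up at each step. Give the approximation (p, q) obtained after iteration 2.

Iteration 1:
  p = (4 - (1)·1.0000) / (3) = 1.0000
  q = (9 - (1)·1.0000) / (3) = 2.6667
Iteration 2:
  p = (4 - (1)·2.6667) / (3) = 0.4444
  q = (9 - (1)·0.4444) / (3) = 2.8519

(0.4444, 2.8519)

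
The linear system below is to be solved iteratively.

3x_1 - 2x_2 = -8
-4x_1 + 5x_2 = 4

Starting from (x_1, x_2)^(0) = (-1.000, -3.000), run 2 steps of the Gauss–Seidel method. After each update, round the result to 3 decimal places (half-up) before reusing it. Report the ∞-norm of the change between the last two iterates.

0.044

Iteration 1:
  x_1 = (-8 - (-2)·-3.000) / (3) = -4.667
  x_2 = (4 - (-4)·-4.667) / (5) = -2.934
Iteration 2:
  x_1 = (-8 - (-2)·-2.934) / (3) = -4.623
  x_2 = (4 - (-4)·-4.623) / (5) = -2.898
Change: (0.044, 0.036) → max |·| = 0.044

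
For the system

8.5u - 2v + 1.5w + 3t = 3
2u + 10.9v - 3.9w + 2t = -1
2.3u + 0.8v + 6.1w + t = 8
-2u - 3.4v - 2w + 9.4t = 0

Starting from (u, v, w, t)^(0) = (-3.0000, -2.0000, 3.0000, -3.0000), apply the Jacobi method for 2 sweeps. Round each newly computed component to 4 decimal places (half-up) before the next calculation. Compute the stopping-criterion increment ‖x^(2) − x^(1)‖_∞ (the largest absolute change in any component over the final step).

2.2444

Iteration 1:
  u = (3 - (-2)·-2.0000 - (1.5)·3.0000 - (3)·-3.0000) / (8.5) = 0.4118
  v = (-1 - (2)·-3.0000 - (-3.9)·3.0000 - (2)·-3.0000) / (10.9) = 2.0826
  w = (8 - (2.3)·-3.0000 - (0.8)·-2.0000 - (1)·-3.0000) / (6.1) = 3.1967
  t = (0 - (-2)·-3.0000 - (-3.4)·-2.0000 - (-2)·3.0000) / (9.4) = -0.7234
Iteration 2:
  u = (3 - (-2)·2.0826 - (1.5)·3.1967 - (3)·-0.7234) / (8.5) = 0.5342
  v = (-1 - (2)·0.4118 - (-3.9)·3.1967 - (2)·-0.7234) / (10.9) = 1.1092
  w = (8 - (2.3)·0.4118 - (0.8)·2.0826 - (1)·-0.7234) / (6.1) = 1.0017
  t = (0 - (-2)·0.4118 - (-3.4)·2.0826 - (-2)·3.1967) / (9.4) = 1.5210
Change: (0.1224, -0.9734, -2.1950, 2.2444) → max |·| = 2.2444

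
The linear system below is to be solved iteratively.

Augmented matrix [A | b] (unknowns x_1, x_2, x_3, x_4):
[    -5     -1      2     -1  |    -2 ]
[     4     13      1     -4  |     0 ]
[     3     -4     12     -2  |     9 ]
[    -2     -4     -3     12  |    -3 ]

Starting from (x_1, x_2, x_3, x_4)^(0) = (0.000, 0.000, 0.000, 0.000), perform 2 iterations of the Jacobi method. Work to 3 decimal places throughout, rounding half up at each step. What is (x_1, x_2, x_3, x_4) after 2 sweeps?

Iteration 1:
  x_1 = (-2 - (-1)·0.000 - (2)·0.000 - (-1)·0.000) / (-5) = 0.400
  x_2 = (0 - (4)·0.000 - (1)·0.000 - (-4)·0.000) / (13) = 0.000
  x_3 = (9 - (3)·0.000 - (-4)·0.000 - (-2)·0.000) / (12) = 0.750
  x_4 = (-3 - (-2)·0.000 - (-4)·0.000 - (-3)·0.000) / (12) = -0.250
Iteration 2:
  x_1 = (-2 - (-1)·0.000 - (2)·0.750 - (-1)·-0.250) / (-5) = 0.750
  x_2 = (0 - (4)·0.400 - (1)·0.750 - (-4)·-0.250) / (13) = -0.258
  x_3 = (9 - (3)·0.400 - (-4)·0.000 - (-2)·-0.250) / (12) = 0.608
  x_4 = (-3 - (-2)·0.400 - (-4)·0.000 - (-3)·0.750) / (12) = 0.004

(0.750, -0.258, 0.608, 0.004)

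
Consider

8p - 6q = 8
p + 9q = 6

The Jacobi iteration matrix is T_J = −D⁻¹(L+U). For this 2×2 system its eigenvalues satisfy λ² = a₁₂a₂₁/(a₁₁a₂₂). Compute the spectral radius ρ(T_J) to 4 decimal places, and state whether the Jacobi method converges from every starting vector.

0.2887

a₁₂a₂₁/(a₁₁a₂₂) = (-6)·(1) / ((8)·(9)) = -0.083333
ρ = √|-0.083333| = √0.083333 = 0.2887
ρ < 1, so Jacobi converges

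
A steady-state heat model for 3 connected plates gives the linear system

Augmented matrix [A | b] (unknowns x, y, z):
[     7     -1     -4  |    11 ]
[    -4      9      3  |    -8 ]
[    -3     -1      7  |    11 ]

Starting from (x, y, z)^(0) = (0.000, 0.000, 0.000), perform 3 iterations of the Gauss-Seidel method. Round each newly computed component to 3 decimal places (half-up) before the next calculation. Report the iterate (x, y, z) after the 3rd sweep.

Iteration 1:
  x = (11 - (-1)·0.000 - (-4)·0.000) / (7) = 1.571
  y = (-8 - (-4)·1.571 - (3)·0.000) / (9) = -0.191
  z = (11 - (-3)·1.571 - (-1)·-0.191) / (7) = 2.217
Iteration 2:
  x = (11 - (-1)·-0.191 - (-4)·2.217) / (7) = 2.811
  y = (-8 - (-4)·2.811 - (3)·2.217) / (9) = -0.379
  z = (11 - (-3)·2.811 - (-1)·-0.379) / (7) = 2.722
Iteration 3:
  x = (11 - (-1)·-0.379 - (-4)·2.722) / (7) = 3.073
  y = (-8 - (-4)·3.073 - (3)·2.722) / (9) = -0.430
  z = (11 - (-3)·3.073 - (-1)·-0.430) / (7) = 2.827

(3.073, -0.430, 2.827)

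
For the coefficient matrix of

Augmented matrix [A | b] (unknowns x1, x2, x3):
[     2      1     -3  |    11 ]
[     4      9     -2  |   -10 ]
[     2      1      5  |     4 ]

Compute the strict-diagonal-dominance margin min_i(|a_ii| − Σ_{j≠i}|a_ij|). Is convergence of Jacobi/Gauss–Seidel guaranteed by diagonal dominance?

-2

row 1: |2| − (1+3) = -2
row 2: |9| − (4+2) = 3
row 3: |5| − (2+1) = 2
minimum over rows = -2 → not strictly diagonally dominant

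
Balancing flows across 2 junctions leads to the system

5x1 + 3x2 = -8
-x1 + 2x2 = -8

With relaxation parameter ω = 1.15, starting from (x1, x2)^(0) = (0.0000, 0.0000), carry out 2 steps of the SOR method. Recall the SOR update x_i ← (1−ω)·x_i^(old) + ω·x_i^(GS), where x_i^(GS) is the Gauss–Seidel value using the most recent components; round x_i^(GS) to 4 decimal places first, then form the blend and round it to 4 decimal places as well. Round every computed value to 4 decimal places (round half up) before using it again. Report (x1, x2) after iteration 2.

Iteration 1:
  x1: GS value = (-8 - (3)·0.0000) / (5) = -1.6000;  x1 ← (1−ω)·0.0000 + ω·-1.6000 = -1.8400
  x2: GS value = (-8 - (-1)·-1.8400) / (2) = -4.9200;  x2 ← (1−ω)·0.0000 + ω·-4.9200 = -5.6580
Iteration 2:
  x1: GS value = (-8 - (3)·-5.6580) / (5) = 1.7948;  x1 ← (1−ω)·-1.8400 + ω·1.7948 = 2.3400
  x2: GS value = (-8 - (-1)·2.3400) / (2) = -2.8300;  x2 ← (1−ω)·-5.6580 + ω·-2.8300 = -2.4058

(2.3400, -2.4058)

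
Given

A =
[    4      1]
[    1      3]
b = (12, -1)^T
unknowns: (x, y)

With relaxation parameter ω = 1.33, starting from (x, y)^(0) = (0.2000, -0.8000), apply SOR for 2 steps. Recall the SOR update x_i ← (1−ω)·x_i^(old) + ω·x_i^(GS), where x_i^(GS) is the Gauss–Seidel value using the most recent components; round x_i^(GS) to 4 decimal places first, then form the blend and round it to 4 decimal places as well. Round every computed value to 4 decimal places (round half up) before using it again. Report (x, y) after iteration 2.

Iteration 1:
  x: GS value = (12 - (1)·-0.8000) / (4) = 3.2000;  x ← (1−ω)·0.2000 + ω·3.2000 = 4.1900
  y: GS value = (-1 - (1)·4.1900) / (3) = -1.7300;  y ← (1−ω)·-0.8000 + ω·-1.7300 = -2.0369
Iteration 2:
  x: GS value = (12 - (1)·-2.0369) / (4) = 3.5092;  x ← (1−ω)·4.1900 + ω·3.5092 = 3.2845
  y: GS value = (-1 - (1)·3.2845) / (3) = -1.4282;  y ← (1−ω)·-2.0369 + ω·-1.4282 = -1.2273

(3.2845, -1.2273)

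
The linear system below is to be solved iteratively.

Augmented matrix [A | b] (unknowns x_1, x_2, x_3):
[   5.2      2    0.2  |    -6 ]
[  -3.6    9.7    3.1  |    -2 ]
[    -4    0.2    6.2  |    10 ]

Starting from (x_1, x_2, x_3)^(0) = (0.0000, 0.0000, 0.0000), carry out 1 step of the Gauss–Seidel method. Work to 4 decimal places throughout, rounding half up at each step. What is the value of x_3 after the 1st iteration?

Iteration 1:
  x_1 = (-6 - (2)·0.0000 - (0.2)·0.0000) / (5.2) = -1.1538
  x_2 = (-2 - (-3.6)·-1.1538 - (3.1)·0.0000) / (9.7) = -0.6344
  x_3 = (10 - (-4)·-1.1538 - (0.2)·-0.6344) / (6.2) = 0.8890

0.8890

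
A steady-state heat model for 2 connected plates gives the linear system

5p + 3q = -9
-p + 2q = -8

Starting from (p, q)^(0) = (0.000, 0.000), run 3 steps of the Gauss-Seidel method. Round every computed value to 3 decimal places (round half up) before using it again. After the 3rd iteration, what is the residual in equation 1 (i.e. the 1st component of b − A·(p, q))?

1.323

Iteration 1:
  p = (-9 - (3)·0.000) / (5) = -1.800
  q = (-8 - (-1)·-1.800) / (2) = -4.900
Iteration 2:
  p = (-9 - (3)·-4.900) / (5) = 1.140
  q = (-8 - (-1)·1.140) / (2) = -3.430
Iteration 3:
  p = (-9 - (3)·-3.430) / (5) = 0.258
  q = (-8 - (-1)·0.258) / (2) = -3.871
Residual b − A·x = (1.323, 0.000)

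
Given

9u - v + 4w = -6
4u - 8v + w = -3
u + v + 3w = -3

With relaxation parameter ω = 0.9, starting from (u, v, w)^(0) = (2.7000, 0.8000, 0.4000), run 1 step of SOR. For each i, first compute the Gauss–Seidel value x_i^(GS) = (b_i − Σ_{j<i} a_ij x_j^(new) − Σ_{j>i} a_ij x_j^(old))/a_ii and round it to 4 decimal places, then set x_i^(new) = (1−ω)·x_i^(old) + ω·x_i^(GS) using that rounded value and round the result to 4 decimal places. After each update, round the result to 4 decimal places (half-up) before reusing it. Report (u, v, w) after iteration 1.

Iteration 1:
  u: GS value = (-6 - (-1)·0.8000 - (4)·0.4000) / (9) = -0.7556;  u ← (1−ω)·2.7000 + ω·-0.7556 = -0.4100
  v: GS value = (-3 - (4)·-0.4100 - (1)·0.4000) / (-8) = 0.2200;  v ← (1−ω)·0.8000 + ω·0.2200 = 0.2780
  w: GS value = (-3 - (1)·-0.4100 - (1)·0.2780) / (3) = -0.9560;  w ← (1−ω)·0.4000 + ω·-0.9560 = -0.8204

(-0.4100, 0.2780, -0.8204)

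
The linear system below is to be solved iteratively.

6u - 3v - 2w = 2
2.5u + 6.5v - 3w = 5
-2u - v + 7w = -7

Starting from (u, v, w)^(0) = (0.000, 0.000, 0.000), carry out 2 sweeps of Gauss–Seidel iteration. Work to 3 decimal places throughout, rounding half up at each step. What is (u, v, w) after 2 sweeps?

Iteration 1:
  u = (2 - (-3)·0.000 - (-2)·0.000) / (6) = 0.333
  v = (5 - (2.5)·0.333 - (-3)·0.000) / (6.5) = 0.641
  w = (-7 - (-2)·0.333 - (-1)·0.641) / (7) = -0.813
Iteration 2:
  u = (2 - (-3)·0.641 - (-2)·-0.813) / (6) = 0.383
  v = (5 - (2.5)·0.383 - (-3)·-0.813) / (6.5) = 0.247
  w = (-7 - (-2)·0.383 - (-1)·0.247) / (7) = -0.855

(0.383, 0.247, -0.855)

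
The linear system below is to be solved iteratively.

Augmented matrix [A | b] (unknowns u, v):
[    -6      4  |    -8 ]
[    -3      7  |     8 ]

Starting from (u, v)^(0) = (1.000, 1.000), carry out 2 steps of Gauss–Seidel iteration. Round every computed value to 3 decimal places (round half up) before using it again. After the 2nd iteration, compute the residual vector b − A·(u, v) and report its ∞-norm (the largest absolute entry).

1.142

Iteration 1:
  u = (-8 - (4)·1.000) / (-6) = 2.000
  v = (8 - (-3)·2.000) / (7) = 2.000
Iteration 2:
  u = (-8 - (4)·2.000) / (-6) = 2.667
  v = (8 - (-3)·2.667) / (7) = 2.286
Residual b − A·x = (-1.142, -0.001); ∞-norm = 1.142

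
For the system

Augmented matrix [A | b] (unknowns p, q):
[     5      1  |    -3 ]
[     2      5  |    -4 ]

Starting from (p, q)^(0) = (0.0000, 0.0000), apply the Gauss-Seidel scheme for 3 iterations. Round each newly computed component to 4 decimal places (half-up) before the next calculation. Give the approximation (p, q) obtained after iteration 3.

(-0.4790, -0.6084)

Iteration 1:
  p = (-3 - (1)·0.0000) / (5) = -0.6000
  q = (-4 - (2)·-0.6000) / (5) = -0.5600
Iteration 2:
  p = (-3 - (1)·-0.5600) / (5) = -0.4880
  q = (-4 - (2)·-0.4880) / (5) = -0.6048
Iteration 3:
  p = (-3 - (1)·-0.6048) / (5) = -0.4790
  q = (-4 - (2)·-0.4790) / (5) = -0.6084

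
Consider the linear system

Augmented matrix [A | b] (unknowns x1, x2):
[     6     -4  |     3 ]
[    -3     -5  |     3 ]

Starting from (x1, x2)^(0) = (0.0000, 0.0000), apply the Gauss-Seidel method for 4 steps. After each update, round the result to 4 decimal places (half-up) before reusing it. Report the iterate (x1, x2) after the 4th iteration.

(0.0440, -0.6264)

Iteration 1:
  x1 = (3 - (-4)·0.0000) / (6) = 0.5000
  x2 = (3 - (-3)·0.5000) / (-5) = -0.9000
Iteration 2:
  x1 = (3 - (-4)·-0.9000) / (6) = -0.1000
  x2 = (3 - (-3)·-0.1000) / (-5) = -0.5400
Iteration 3:
  x1 = (3 - (-4)·-0.5400) / (6) = 0.1400
  x2 = (3 - (-3)·0.1400) / (-5) = -0.6840
Iteration 4:
  x1 = (3 - (-4)·-0.6840) / (6) = 0.0440
  x2 = (3 - (-3)·0.0440) / (-5) = -0.6264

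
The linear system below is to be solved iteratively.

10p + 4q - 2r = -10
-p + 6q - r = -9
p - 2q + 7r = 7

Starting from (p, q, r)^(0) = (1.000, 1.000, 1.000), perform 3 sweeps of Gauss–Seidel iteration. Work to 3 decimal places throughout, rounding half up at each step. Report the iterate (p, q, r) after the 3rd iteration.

(-0.307, -1.446, 0.631)

Iteration 1:
  p = (-10 - (4)·1.000 - (-2)·1.000) / (10) = -1.200
  q = (-9 - (-1)·-1.200 - (-1)·1.000) / (6) = -1.533
  r = (7 - (1)·-1.200 - (-2)·-1.533) / (7) = 0.733
Iteration 2:
  p = (-10 - (4)·-1.533 - (-2)·0.733) / (10) = -0.240
  q = (-9 - (-1)·-0.240 - (-1)·0.733) / (6) = -1.418
  r = (7 - (1)·-0.240 - (-2)·-1.418) / (7) = 0.629
Iteration 3:
  p = (-10 - (4)·-1.418 - (-2)·0.629) / (10) = -0.307
  q = (-9 - (-1)·-0.307 - (-1)·0.629) / (6) = -1.446
  r = (7 - (1)·-0.307 - (-2)·-1.446) / (7) = 0.631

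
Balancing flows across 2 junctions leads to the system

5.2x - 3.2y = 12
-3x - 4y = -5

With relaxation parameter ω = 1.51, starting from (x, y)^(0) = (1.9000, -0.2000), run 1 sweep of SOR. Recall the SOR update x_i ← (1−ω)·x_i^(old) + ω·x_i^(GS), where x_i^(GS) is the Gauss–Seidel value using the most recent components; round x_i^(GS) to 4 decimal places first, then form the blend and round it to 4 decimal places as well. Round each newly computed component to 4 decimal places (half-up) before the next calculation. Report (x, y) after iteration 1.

Iteration 1:
  x: GS value = (12 - (-3.2)·-0.2000) / (5.2) = 2.1846;  x ← (1−ω)·1.9000 + ω·2.1846 = 2.3297
  y: GS value = (-5 - (-3)·2.3297) / (-4) = -0.4973;  y ← (1−ω)·-0.2000 + ω·-0.4973 = -0.6489

(2.3297, -0.6489)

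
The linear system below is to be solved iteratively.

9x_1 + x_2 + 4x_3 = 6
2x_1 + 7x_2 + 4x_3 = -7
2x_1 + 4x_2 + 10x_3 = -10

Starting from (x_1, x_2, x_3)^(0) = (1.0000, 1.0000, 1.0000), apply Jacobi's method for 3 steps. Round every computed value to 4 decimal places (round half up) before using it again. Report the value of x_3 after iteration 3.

-1.2698

Iteration 1:
  x_1 = (6 - (1)·1.0000 - (4)·1.0000) / (9) = 0.1111
  x_2 = (-7 - (2)·1.0000 - (4)·1.0000) / (7) = -1.8571
  x_3 = (-10 - (2)·1.0000 - (4)·1.0000) / (10) = -1.6000
Iteration 2:
  x_1 = (6 - (1)·-1.8571 - (4)·-1.6000) / (9) = 1.5841
  x_2 = (-7 - (2)·0.1111 - (4)·-1.6000) / (7) = -0.1175
  x_3 = (-10 - (2)·0.1111 - (4)·-1.8571) / (10) = -0.2794
Iteration 3:
  x_1 = (6 - (1)·-0.1175 - (4)·-0.2794) / (9) = 0.8039
  x_2 = (-7 - (2)·1.5841 - (4)·-0.2794) / (7) = -1.2929
  x_3 = (-10 - (2)·1.5841 - (4)·-0.1175) / (10) = -1.2698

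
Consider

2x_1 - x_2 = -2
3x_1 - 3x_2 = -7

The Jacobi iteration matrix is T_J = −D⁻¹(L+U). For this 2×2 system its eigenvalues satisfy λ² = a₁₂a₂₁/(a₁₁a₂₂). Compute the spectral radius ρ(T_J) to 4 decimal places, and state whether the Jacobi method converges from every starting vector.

0.7071

a₁₂a₂₁/(a₁₁a₂₂) = (-1)·(3) / ((2)·(-3)) = 0.500000
ρ = √|0.500000| = √0.500000 = 0.7071
ρ < 1, so Jacobi converges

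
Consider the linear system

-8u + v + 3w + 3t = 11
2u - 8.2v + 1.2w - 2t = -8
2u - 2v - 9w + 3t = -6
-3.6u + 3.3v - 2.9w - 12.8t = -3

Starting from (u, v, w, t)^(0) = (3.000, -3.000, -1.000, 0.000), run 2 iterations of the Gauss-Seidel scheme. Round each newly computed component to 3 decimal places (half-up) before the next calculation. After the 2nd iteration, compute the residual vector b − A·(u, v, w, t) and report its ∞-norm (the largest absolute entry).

Iteration 1:
  u = (11 - (1)·-3.000 - (3)·-1.000 - (3)·0.000) / (-8) = -2.125
  v = (-8 - (2)·-2.125 - (1.2)·-1.000 - (-2)·0.000) / (-8.2) = 0.311
  w = (-6 - (2)·-2.125 - (-2)·0.311 - (3)·0.000) / (-9) = 0.125
  t = (-3 - (-3.6)·-2.125 - (3.3)·0.311 - (-2.9)·0.125) / (-12.8) = 0.884
Iteration 2:
  u = (11 - (1)·0.311 - (3)·0.125 - (3)·0.884) / (-8) = -0.958
  v = (-8 - (2)·-0.958 - (1.2)·0.125 - (-2)·0.884) / (-8.2) = 0.545
  w = (-6 - (2)·-0.958 - (-2)·0.545 - (3)·0.884) / (-9) = 0.627
  t = (-3 - (-3.6)·-0.958 - (3.3)·0.545 - (-2.9)·0.627) / (-12.8) = 0.502
Residual b − A·x = (-0.596, -1.363, 1.143, -0.003); ∞-norm = 1.363

1.363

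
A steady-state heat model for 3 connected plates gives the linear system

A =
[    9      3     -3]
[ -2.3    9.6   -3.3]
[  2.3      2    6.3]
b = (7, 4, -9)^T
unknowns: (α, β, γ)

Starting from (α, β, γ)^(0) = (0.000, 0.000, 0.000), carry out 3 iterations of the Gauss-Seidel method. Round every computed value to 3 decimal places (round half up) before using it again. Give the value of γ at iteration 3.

-1.601

Iteration 1:
  α = (7 - (3)·0.000 - (-3)·0.000) / (9) = 0.778
  β = (4 - (-2.3)·0.778 - (-3.3)·0.000) / (9.6) = 0.603
  γ = (-9 - (2.3)·0.778 - (2)·0.603) / (6.3) = -1.904
Iteration 2:
  α = (7 - (3)·0.603 - (-3)·-1.904) / (9) = -0.058
  β = (4 - (-2.3)·-0.058 - (-3.3)·-1.904) / (9.6) = -0.252
  γ = (-9 - (2.3)·-0.058 - (2)·-0.252) / (6.3) = -1.327
Iteration 3:
  α = (7 - (3)·-0.252 - (-3)·-1.327) / (9) = 0.419
  β = (4 - (-2.3)·0.419 - (-3.3)·-1.327) / (9.6) = 0.061
  γ = (-9 - (2.3)·0.419 - (2)·0.061) / (6.3) = -1.601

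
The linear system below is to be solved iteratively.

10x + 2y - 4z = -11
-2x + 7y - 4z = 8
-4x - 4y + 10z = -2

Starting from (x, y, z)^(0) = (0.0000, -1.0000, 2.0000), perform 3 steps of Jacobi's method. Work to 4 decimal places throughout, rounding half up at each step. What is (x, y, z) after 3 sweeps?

(-0.9846, 1.0147, -0.6103)

Iteration 1:
  x = (-11 - (2)·-1.0000 - (-4)·2.0000) / (10) = -0.1000
  y = (8 - (-2)·0.0000 - (-4)·2.0000) / (7) = 2.2857
  z = (-2 - (-4)·0.0000 - (-4)·-1.0000) / (10) = -0.6000
Iteration 2:
  x = (-11 - (2)·2.2857 - (-4)·-0.6000) / (10) = -1.7971
  y = (8 - (-2)·-0.1000 - (-4)·-0.6000) / (7) = 0.7714
  z = (-2 - (-4)·-0.1000 - (-4)·2.2857) / (10) = 0.6743
Iteration 3:
  x = (-11 - (2)·0.7714 - (-4)·0.6743) / (10) = -0.9846
  y = (8 - (-2)·-1.7971 - (-4)·0.6743) / (7) = 1.0147
  z = (-2 - (-4)·-1.7971 - (-4)·0.7714) / (10) = -0.6103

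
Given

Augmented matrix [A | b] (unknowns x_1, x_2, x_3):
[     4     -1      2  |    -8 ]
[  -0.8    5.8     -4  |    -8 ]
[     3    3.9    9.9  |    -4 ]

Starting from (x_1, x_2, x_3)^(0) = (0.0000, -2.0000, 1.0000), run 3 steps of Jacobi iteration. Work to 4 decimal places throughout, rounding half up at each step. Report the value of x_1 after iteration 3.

-2.7705

Iteration 1:
  x_1 = (-8 - (-1)·-2.0000 - (2)·1.0000) / (4) = -3.0000
  x_2 = (-8 - (-0.8)·0.0000 - (-4)·1.0000) / (5.8) = -0.6897
  x_3 = (-4 - (3)·0.0000 - (3.9)·-2.0000) / (9.9) = 0.3838
Iteration 2:
  x_1 = (-8 - (-1)·-0.6897 - (2)·0.3838) / (4) = -2.3643
  x_2 = (-8 - (-0.8)·-3.0000 - (-4)·0.3838) / (5.8) = -1.5284
  x_3 = (-4 - (3)·-3.0000 - (3.9)·-0.6897) / (9.9) = 0.7768
Iteration 3:
  x_1 = (-8 - (-1)·-1.5284 - (2)·0.7768) / (4) = -2.7705
  x_2 = (-8 - (-0.8)·-2.3643 - (-4)·0.7768) / (5.8) = -1.1697
  x_3 = (-4 - (3)·-2.3643 - (3.9)·-1.5284) / (9.9) = 0.9145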